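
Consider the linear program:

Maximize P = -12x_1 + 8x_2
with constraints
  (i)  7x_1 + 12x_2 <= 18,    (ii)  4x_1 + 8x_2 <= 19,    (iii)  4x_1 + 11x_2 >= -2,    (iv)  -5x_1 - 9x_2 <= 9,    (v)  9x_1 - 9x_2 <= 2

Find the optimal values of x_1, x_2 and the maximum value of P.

x_1 = -243/4, x_2 = 131/4, maximum P = 991

The binding constraints are 4x_1 + 8x_2 = 19 and -5x_1 - 9x_2 = 9.
Solving simultaneously gives x_1 = -243/4, x_2 = 131/4.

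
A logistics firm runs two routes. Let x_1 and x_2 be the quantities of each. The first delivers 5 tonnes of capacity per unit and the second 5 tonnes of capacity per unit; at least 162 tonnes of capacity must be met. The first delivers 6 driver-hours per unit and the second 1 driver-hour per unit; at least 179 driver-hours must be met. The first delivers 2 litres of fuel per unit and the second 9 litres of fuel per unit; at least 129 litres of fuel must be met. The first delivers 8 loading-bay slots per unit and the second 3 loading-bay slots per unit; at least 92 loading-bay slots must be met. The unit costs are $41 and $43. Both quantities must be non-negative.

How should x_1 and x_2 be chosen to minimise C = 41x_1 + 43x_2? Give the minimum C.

x_1 = 57/2, x_2 = 8, minimum C = 3025/2

The feasible region is unbounded (it extends along (0, 1), (1, 0)), but C strictly increases along every unbounded feasible direction, so there is no improving ray and the minimum is attained at a vertex.

At the optimal vertex, 6x_1 + x_2 = 179 and 2x_1 + 9x_2 = 129.
Solving simultaneously gives x_1 = 57/2, x_2 = 8.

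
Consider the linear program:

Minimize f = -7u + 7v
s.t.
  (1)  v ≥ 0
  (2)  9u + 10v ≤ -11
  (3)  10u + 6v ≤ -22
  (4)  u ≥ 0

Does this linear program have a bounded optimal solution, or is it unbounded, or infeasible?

The boundaries v = 0 and 10u + 6v = -22 meet at (-11/5, 0), but that point violates u ≥ 0. Every candidate vertex is excluded by some other constraint, so the feasible region is empty.

infeasible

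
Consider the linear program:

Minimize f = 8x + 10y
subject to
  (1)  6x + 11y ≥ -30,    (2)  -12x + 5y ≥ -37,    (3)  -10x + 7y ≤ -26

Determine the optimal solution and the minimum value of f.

x = 1/2, y = -3, minimum f = -26

Corner points and f = 8x + 10y:
  (257/162, -97/27) → f = -1882/81
  (1/2, -3) → f = -26
  (129/34, 29/17) → f = 806/17

At the optimal vertex, 6x + 11y = -30 and -10x + 7y = -26.
Solving simultaneously gives x = 1/2, y = -3.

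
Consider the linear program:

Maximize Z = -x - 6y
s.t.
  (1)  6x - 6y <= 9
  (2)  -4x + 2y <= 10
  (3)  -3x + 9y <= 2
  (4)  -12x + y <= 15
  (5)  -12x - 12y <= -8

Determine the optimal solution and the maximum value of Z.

x = 13/12, y = -5/12, maximum Z = 17/12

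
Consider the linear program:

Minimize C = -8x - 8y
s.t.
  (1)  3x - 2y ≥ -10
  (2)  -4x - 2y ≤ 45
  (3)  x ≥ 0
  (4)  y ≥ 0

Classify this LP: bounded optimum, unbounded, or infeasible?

unbounded

From the feasible point (0, 5), moving in the direction (2, 3) keeps every constraint satisfied while C decreases without bound.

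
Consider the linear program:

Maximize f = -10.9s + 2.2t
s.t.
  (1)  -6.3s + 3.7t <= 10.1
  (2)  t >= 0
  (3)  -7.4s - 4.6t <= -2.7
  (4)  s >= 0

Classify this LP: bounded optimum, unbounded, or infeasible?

Corner points and f = -10.9s + 2.2t:
  (0, 101/37) → f = 1111/185
  (27/74, 0) → f = -2943/740
  (0, 27/46) → f = 297/230
The feasible region has finitely many vertices and no improving ray; the maximum is 1111/185 at (0, 101/37).

bounded optimum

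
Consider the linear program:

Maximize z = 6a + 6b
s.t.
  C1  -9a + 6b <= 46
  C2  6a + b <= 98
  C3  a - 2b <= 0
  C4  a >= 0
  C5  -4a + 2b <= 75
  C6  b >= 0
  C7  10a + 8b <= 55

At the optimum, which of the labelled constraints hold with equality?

Vertices and z = 6a + 6b:
  (0, 0) → z = 0
  (55/14, 55/28) → z = 495/14
  (0, 55/8) → z = 165/4

The maximum is at (0, 55/8). Substituting into each constraint, equality holds for C4 and C7; the remaining constraints have slack.

C4 and C7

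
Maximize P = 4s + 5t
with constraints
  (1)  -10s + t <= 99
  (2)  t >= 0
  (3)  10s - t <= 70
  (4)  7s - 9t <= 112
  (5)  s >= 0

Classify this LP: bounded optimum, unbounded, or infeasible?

From the feasible point (0, 99), moving in the direction (1, 10) keeps every constraint satisfied while P increases without bound.

unbounded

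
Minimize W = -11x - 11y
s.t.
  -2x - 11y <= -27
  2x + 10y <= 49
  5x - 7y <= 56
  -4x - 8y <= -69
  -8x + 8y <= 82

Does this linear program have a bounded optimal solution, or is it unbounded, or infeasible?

bounded optimum

Feasible corners and W = -11x - 11y:
  (903/64, 133/64) → W = -2849/16
  (149/12, 29/12) → W = -979/6
  (931/68, 121/68) → W = -2893/17
The feasible region has finitely many vertices and no improving ray; the minimum is -2849/16 at (903/64, 133/64).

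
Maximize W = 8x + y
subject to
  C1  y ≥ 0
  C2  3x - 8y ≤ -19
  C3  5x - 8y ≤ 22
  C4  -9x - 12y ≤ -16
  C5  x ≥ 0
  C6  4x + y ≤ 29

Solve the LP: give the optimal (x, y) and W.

x = 213/35, y = 163/35, maximum W = 1867/35

Feasible corners and W = 8x + y:
  (0, 19/8) → W = 19/8
  (213/35, 163/35) → W = 1867/35
  (0, 29) → W = 29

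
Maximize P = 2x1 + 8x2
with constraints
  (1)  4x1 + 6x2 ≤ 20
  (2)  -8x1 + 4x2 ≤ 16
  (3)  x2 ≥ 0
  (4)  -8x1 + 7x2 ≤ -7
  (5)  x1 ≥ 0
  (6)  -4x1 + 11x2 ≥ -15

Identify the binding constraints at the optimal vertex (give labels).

(1) and (4)

Vertices and P = 2x1 + 8x2:
  (91/38, 33/19) → P = 355/19
  (155/34, 5/17) → P = 195/17
  (7/8, 0) → P = 7/4
  (15/4, 0) → P = 15/2

The maximum is at (91/38, 33/19). Substituting into each constraint, equality holds for (1) and (4); the remaining constraints have slack.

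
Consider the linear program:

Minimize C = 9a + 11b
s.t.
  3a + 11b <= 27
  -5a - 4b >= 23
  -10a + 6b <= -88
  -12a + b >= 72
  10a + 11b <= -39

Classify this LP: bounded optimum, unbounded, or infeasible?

From the feasible point (-260/31, -888/31), moving in the direction (-1, -12) keeps every constraint satisfied while C decreases without bound.

unbounded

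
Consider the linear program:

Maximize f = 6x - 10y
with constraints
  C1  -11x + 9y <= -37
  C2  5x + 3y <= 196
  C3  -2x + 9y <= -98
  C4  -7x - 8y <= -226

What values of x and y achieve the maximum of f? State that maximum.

Extreme points and f = 6x - 10y:
  (686/17, -98/51) → f = 784/3
  (890/19, -242/19) → f = 7760/19
  (2818/79, -234/79) → f = 19248/79

The binding constraints are 5x + 3y = 196 and -7x - 8y = -226.
Solving simultaneously gives x = 890/19, y = -242/19.

x = 890/19, y = -242/19, maximum f = 7760/19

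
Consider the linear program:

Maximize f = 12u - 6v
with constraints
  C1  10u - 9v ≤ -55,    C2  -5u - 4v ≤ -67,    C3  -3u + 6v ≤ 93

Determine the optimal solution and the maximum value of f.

Corner points and f = 12u - 6v:
  (383/85, 189/17) → f = -1074/85
  (169/11, 255/11) → f = 498/11
  (5/7, 111/7) → f = -606/7

u = 169/11, v = 255/11, maximum f = 498/11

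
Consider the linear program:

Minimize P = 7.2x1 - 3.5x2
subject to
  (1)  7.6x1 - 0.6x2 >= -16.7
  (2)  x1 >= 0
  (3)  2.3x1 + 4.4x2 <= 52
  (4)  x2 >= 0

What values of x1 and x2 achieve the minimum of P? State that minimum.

Extreme points and P = 7.2x1 - 3.5x2:
  (0, 130/11) → P = -455/11
  (0, 0) → P = 0
  (520/23, 0) → P = 3744/23

The binding constraints are x1 = 0 and 2.3x1 + 4.4x2 = 52.
Solving simultaneously gives x1 = 0, x2 = 130/11.

x1 = 0, x2 = 130/11, minimum P = -455/11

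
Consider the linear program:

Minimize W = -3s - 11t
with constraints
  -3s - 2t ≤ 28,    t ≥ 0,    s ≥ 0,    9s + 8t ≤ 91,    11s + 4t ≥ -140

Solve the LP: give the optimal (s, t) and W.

s = 0, t = 91/8, minimum W = -1001/8

Vertices and W = -3s - 11t:
  (0, 0) → W = 0
  (91/9, 0) → W = -91/3
  (0, 91/8) → W = -1001/8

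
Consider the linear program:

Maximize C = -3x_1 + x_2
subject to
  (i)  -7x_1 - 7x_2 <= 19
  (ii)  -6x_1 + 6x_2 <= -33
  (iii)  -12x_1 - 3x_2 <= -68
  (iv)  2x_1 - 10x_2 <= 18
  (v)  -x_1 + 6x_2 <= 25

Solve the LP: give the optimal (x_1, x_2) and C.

Corner points and C = -3x_1 + x_2:
  (169/30, 2/15) → C = -503/30
  (58/5, 61/10) → C = -287/10
  (367/63, -40/63) → C = -163/9
  (179, 34) → C = -503

At the optimal vertex, -6x_1 + 6x_2 = -33 and -12x_1 - 3x_2 = -68.
Solving simultaneously gives x_1 = 169/30, x_2 = 2/15.

x_1 = 169/30, x_2 = 2/15, maximum C = -503/30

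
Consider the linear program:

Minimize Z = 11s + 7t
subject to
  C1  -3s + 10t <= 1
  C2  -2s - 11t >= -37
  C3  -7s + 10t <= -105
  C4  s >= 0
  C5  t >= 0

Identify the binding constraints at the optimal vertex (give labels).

Extreme points and Z = 11s + 7t:
  (1525/97, 49/97) → Z = 17118/97
  (37/2, 0) → Z = 407/2
  (15, 0) → Z = 165

The minimum is at (15, 0). Substituting into each constraint, equality holds for C3 and C5; the remaining constraints have slack.

C3 and C5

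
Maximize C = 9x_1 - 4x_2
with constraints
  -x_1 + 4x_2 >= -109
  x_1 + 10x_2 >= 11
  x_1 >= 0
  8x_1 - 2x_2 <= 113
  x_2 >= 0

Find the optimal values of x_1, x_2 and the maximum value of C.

Corner points and C = 9x_1 - 4x_2:
  (0, 11/10) → C = -22/5
  (11, 0) → C = 99
  (113/8, 0) → C = 1017/8
The feasible region is unbounded (it extends along (0, 1), (1, 4)), but C strictly decreases along every unbounded feasible direction, so there is no improving ray and the maximum is attained at a vertex.

The binding constraints are 8x_1 - 2x_2 = 113 and x_2 = 0.
Solving simultaneously gives x_1 = 113/8, x_2 = 0.

x_1 = 113/8, x_2 = 0, maximum C = 1017/8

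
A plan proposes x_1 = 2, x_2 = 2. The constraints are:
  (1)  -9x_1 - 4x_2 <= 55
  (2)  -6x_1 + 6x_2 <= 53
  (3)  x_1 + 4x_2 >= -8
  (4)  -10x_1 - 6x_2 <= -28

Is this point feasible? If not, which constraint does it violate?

(1): -26 ≤ 55 ✓
(2): 0 ≤ 53 ✓
(3): 10 ≥ -8 ✓
(4): -32 ≤ -28 ✓

feasible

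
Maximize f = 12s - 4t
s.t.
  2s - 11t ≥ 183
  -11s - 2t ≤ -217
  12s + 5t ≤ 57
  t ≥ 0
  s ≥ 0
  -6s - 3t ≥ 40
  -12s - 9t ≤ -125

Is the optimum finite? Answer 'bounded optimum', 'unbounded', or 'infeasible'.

infeasible

The boundaries -6s - 3t = 40 and -12s - 9t = -125 meet at (-245/6, 205/3), but that point violates 2s - 11t ≥ 183. Every candidate vertex is excluded by some other constraint, so the feasible region is empty.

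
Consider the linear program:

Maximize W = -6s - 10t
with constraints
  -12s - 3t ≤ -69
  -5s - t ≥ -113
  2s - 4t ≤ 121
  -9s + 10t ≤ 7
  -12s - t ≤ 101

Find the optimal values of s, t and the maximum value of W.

Feasible corners and W = -6s - 10t:
  (71/6, -73/3) → W = 517/3
  (223/49, 235/49) → W = -3688/49
  (573/22, -379/22) → W = 16
  (1123/59, 1052/59) → W = -17258/59

The optimum lies where -12s - 3t = -69 and 2s - 4t = 121.
Solving simultaneously gives s = 71/6, t = -73/3.

s = 71/6, t = -73/3, maximum W = 517/3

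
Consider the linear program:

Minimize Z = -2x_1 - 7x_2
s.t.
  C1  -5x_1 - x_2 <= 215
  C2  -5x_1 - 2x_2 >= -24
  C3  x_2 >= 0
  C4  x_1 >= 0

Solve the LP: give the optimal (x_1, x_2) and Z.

x_1 = 0, x_2 = 12, minimum Z = -84

Corner points and Z = -2x_1 - 7x_2:
  (24/5, 0) → Z = -48/5
  (0, 12) → Z = -84
  (0, 0) → Z = 0

The optimum lies where -5x_1 - 2x_2 = -24 and x_1 = 0.
Solving simultaneously gives x_1 = 0, x_2 = 12.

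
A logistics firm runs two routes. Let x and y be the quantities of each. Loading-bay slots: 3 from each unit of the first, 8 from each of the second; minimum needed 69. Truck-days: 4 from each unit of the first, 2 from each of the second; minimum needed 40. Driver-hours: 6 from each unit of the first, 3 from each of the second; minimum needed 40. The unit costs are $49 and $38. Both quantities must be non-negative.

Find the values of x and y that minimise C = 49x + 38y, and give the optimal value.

x = 7, y = 6, minimum C = 571

Feasible corners and C = 49x + 38y:
  (0, 20) → C = 760
  (23, 0) → C = 1127
  (7, 6) → C = 571
The feasible region is unbounded (it extends along (0, 1), (1, 0)), but C strictly increases along every unbounded feasible direction, so there is no improving ray and the minimum is attained at a vertex.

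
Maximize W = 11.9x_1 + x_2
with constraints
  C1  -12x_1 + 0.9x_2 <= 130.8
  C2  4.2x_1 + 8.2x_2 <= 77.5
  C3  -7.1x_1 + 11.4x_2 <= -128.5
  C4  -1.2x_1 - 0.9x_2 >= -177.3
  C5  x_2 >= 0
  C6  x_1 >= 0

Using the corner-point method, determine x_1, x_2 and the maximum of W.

x_1 = 775/42, x_2 = 0, maximum W = 2635/12

Corner points and W = 11.9x_1 + x_2:
  (19372/1061, 211/2122) → W = 2306323/10610
  (775/42, 0) → W = 2635/12
  (1285/71, 0) → W = 30583/142

The optimum lies where 4.2x_1 + 8.2x_2 = 77.5 and x_2 = 0.
Solving simultaneously gives x_1 = 775/42, x_2 = 0.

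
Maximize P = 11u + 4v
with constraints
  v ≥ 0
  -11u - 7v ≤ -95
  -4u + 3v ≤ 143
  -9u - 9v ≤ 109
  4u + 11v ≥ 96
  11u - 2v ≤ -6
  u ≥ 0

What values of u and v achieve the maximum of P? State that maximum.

Feasible corners and P = 11u + 4v:
  (148/99, 101/9) → P = 184/3
  (0, 95/7) → P = 380/7
  (268/25, 1549/25) → P = 9144/25
  (0, 143/3) → P = 572/3

The binding constraints are -4u + 3v = 143 and 11u - 2v = -6.
Solving simultaneously gives u = 268/25, v = 1549/25.

u = 268/25, v = 1549/25, maximum P = 9144/25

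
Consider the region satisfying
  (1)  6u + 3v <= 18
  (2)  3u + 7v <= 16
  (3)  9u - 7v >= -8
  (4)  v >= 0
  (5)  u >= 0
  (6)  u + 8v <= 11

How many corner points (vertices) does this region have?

Of the 15 pairwise boundary intersections, those satisfying every inequality are:
  (3, 0)
  (37/15, 16/15)
  (0, 8/7)
  (13/79, 107/79)
  (0, 0)

5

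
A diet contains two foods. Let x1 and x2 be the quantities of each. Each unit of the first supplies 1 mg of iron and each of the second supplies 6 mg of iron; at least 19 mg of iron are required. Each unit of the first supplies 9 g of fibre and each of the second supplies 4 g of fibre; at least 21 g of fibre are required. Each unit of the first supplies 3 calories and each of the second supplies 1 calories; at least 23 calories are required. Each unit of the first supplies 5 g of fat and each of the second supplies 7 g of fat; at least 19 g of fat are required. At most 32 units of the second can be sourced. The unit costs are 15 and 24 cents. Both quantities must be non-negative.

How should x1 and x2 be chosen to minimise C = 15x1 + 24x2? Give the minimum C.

Corner points and C = 15x1 + 24x2:
  (0, 23) → C = 552
  (0, 32) → C = 768
  (19, 0) → C = 285
  (7, 2) → C = 153
The feasible region is unbounded (it extends along (1, 0)), but C strictly increases along every unbounded feasible direction, so there is no improving ray and the minimum is attained at a vertex.

The binding constraints are x1 + 6x2 = 19 and 3x1 + x2 = 23.
Solving simultaneously gives x1 = 7, x2 = 2.

x1 = 7, x2 = 2, minimum C = 153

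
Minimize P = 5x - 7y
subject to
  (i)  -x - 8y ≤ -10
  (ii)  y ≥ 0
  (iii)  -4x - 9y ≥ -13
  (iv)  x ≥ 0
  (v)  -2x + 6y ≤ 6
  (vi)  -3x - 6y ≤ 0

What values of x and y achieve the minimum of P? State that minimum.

x = 6/11, y = 13/11, minimum P = -61/11

Corner points and P = 5x - 7y:
  (14/23, 27/23) → P = -119/23
  (6/11, 13/11) → P = -61/11
  (4/7, 25/21) → P = -115/21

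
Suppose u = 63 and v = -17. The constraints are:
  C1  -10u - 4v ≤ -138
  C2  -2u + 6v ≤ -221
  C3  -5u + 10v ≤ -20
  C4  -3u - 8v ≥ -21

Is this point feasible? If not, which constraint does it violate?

not feasible — violates C4

Constraint C4: -3u - 8v = -53, which is not ≥ -21. All other constraints are satisfied.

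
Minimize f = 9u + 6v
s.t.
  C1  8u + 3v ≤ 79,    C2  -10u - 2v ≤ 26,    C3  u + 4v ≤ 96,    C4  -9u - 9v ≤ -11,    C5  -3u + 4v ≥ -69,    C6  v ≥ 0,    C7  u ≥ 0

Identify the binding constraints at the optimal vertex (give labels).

C4 and C7

Vertices and f = 9u + 6v:
  (28/29, 689/29) → f = 4386/29
  (79/8, 0) → f = 711/8
  (0, 24) → f = 144
  (11/9, 0) → f = 11
  (0, 11/9) → f = 22/3

The minimum is at (0, 11/9). Substituting into each constraint, equality holds for C4 and C7; the remaining constraints have slack.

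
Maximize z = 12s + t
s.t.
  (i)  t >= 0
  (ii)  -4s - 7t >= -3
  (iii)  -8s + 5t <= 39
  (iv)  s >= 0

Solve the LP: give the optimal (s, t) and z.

s = 3/4, t = 0, maximum z = 9

Feasible corners and z = 12s + t:
  (3/4, 0) → z = 9
  (0, 0) → z = 0
  (0, 3/7) → z = 3/7

At the optimal vertex, t = 0 and -4s - 7t = -3.
Solving simultaneously gives s = 3/4, t = 0.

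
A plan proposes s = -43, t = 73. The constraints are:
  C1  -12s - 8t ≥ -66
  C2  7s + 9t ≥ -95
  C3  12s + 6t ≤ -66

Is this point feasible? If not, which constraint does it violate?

Constraint C1: -12s - 8t = -68, which is not ≥ -66. All other constraints are satisfied.

not feasible — violates C1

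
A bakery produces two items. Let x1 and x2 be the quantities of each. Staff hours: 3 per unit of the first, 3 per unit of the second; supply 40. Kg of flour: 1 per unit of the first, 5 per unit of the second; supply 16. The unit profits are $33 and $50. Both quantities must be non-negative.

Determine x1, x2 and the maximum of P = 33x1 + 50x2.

x1 = 38/3, x2 = 2/3, maximum P = 1354/3

Corner points and P = 33x1 + 50x2:
  (0, 0) → P = 0
  (0, 16/5) → P = 160
  (40/3, 0) → P = 440
  (38/3, 2/3) → P = 1354/3

The binding constraints are 3x1 + 3x2 = 40 and x1 + 5x2 = 16.
Solving simultaneously gives x1 = 38/3, x2 = 2/3.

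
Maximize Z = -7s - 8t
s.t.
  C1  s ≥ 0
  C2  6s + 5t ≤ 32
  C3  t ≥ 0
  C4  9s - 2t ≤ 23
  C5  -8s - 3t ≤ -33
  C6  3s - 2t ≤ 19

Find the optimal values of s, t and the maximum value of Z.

s = 135/43, t = 113/43, maximum Z = -43

Feasible corners and Z = -7s - 8t:
  (179/57, 50/19) → Z = -2453/57
  (69/22, 29/11) → Z = -947/22
  (135/43, 113/43) → Z = -43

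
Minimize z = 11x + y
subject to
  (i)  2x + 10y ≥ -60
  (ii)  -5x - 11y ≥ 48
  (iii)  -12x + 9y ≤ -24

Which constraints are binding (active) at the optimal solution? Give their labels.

(i) and (iii)

Extreme points and z = 11x + y:
  (45/7, -51/7) → z = 444/7
  (-50/23, -128/23) → z = -678/23
  (-56/59, -232/59) → z = -848/59

The minimum is at (-50/23, -128/23). Substituting into each constraint, equality holds for (i) and (iii); the remaining constraints have slack.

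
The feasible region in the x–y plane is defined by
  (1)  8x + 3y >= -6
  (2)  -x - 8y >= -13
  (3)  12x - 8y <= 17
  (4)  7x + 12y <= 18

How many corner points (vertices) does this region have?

The feasible vertices (each the meet of two boundaries and inside every other half-plane) are:
  (-87/61, 110/61)
  (3/100, -52/25)
  (-3/11, 73/44)
  (87/50, 97/200)

4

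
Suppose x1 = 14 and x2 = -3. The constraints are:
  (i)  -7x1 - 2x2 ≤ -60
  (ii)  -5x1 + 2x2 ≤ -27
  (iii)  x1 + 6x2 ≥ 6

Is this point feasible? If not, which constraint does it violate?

not feasible — violates (iii)

Constraint (iii): x1 + 6x2 = -4, which is not ≥ 6. All other constraints are satisfied.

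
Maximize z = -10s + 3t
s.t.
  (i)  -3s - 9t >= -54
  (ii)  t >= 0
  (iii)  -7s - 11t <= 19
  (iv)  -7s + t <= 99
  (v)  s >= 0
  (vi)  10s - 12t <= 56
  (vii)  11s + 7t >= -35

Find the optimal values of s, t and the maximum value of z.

s = 0, t = 6, maximum z = 18

Corner points and z = -10s + 3t:
  (0, 6) → z = 18
  (64/7, 62/21) → z = -578/7
  (0, 0) → z = 0
  (28/5, 0) → z = -56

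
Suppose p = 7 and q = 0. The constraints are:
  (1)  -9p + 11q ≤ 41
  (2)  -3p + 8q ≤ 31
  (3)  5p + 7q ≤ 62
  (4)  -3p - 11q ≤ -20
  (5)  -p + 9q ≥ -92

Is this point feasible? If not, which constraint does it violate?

(1): -63 ≤ 41 ✓
(2): -21 ≤ 31 ✓
(3): 35 ≤ 62 ✓
(4): -21 ≤ -20 ✓
(5): -7 ≥ -92 ✓

feasible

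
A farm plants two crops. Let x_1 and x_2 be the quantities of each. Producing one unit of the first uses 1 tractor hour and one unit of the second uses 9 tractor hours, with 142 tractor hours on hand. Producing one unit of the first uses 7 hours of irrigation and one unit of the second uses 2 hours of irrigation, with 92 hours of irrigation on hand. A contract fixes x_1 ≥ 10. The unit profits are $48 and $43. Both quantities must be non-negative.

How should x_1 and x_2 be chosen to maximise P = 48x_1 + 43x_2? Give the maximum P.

x_1 = 10, x_2 = 11, maximum P = 953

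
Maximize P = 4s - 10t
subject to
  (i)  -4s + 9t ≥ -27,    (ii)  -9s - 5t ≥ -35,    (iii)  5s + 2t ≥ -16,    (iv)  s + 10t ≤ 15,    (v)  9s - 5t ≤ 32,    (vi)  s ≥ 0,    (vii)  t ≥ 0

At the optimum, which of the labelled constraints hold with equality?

Vertices and P = 4s - 10t:
  (55/17, 20/17) → P = 20/17
  (67/18, 3/10) → P = 107/9
  (0, 3/2) → P = -15
  (32/9, 0) → P = 128/9
  (0, 0) → P = 0

The maximum is at (32/9, 0). Substituting into each constraint, equality holds for (v) and (vii); the remaining constraints have slack.

(v) and (vii)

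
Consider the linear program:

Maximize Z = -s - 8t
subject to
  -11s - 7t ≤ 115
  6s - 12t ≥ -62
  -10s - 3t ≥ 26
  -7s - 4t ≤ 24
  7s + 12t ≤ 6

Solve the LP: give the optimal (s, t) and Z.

s = -32/19, t = -58/19, maximum Z = 496/19

Vertices and Z = -s - 8t:
  (-134/27, 145/54) → Z = -446/27
  (-56/13, 235/78) → Z = -772/39
  (-32/19, -58/19) → Z = 496/19
  (-10/3, 22/9) → Z = -146/9

The optimum lies where -10s - 3t = 26 and -7s - 4t = 24.
Solving simultaneously gives s = -32/19, t = -58/19.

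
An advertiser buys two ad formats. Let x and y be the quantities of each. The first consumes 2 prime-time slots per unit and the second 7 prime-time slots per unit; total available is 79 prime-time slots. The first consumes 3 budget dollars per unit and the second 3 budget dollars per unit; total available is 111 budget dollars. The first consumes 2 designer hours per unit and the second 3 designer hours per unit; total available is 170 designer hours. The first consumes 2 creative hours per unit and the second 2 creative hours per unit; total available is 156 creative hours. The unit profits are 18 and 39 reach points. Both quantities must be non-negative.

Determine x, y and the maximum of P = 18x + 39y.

x = 36, y = 1, maximum P = 687

Extreme points and P = 18x + 39y:
  (0, 0) → P = 0
  (0, 79/7) → P = 3081/7
  (37, 0) → P = 666
  (36, 1) → P = 687

The optimum lies where 2x + 7y = 79 and 3x + 3y = 111.
Solving simultaneously gives x = 36, y = 1.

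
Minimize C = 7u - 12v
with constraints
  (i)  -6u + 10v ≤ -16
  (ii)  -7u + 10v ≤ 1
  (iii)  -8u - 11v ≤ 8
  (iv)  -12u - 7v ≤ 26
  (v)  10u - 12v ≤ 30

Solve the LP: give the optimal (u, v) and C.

Vertices and C = 7u - 12v:
  (48/73, -88/73) → C = 1392/73
  (27/7, 5/7) → C = 129/7
  (117/103, -160/103) → C = 2739/103

u = 27/7, v = 5/7, minimum C = 129/7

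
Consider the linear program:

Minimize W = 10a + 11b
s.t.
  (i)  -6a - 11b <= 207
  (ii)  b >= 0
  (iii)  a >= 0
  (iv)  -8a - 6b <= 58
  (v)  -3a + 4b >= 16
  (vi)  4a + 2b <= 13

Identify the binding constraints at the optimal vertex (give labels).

(iii) and (v)

Extreme points and W = 10a + 11b:
  (0, 4) → W = 44
  (0, 13/2) → W = 143/2
  (10/11, 103/22) → W = 1333/22

The minimum is at (0, 4). Substituting into each constraint, equality holds for (iii) and (v); the remaining constraints have slack.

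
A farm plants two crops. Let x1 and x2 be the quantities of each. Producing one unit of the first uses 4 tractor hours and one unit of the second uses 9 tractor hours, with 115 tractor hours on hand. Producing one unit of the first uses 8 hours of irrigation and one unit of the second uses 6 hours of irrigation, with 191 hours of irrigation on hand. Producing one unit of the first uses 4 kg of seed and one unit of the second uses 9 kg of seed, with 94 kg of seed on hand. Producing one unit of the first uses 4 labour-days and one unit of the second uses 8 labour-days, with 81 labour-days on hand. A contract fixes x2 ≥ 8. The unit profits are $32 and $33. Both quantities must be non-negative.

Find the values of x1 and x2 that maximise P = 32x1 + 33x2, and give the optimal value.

Vertices and P = 32x1 + 33x2:
  (0, 81/8) → P = 2673/8
  (0, 8) → P = 264
  (17/4, 8) → P = 400

The optimum lies where 4x1 + 8x2 = 81 and x2 = 8.
Solving simultaneously gives x1 = 17/4, x2 = 8.

x1 = 17/4, x2 = 8, maximum P = 400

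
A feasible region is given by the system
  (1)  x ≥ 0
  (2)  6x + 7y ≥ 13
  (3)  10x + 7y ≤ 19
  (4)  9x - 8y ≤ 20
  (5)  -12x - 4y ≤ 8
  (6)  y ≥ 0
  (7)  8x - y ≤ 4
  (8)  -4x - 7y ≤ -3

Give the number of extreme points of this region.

4

Intersecting each pair of boundary lines and keeping only the points that satisfy every inequality leaves:
  (0, 13/7)
  (0, 19/7)
  (41/62, 40/31)
  (47/66, 56/33)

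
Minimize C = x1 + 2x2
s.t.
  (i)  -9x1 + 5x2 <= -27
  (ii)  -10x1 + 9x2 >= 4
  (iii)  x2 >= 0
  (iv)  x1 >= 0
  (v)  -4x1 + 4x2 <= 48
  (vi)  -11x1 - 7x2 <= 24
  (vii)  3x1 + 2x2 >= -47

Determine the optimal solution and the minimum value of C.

At the optimal vertex, -9x1 + 5x2 = -27 and -10x1 + 9x2 = 4.
Solving simultaneously gives x1 = 263/31, x2 = 306/31.

x1 = 263/31, x2 = 306/31, minimum C = 875/31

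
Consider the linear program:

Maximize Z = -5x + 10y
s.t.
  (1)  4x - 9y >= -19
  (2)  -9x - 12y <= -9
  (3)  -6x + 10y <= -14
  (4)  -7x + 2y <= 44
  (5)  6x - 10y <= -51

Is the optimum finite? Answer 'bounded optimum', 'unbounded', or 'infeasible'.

Constraints -6x + 10y ≤ -14 and 6x - 10y ≤ -51 have parallel boundaries but demand opposite sides — no point can satisfy both, so the region is empty.

infeasible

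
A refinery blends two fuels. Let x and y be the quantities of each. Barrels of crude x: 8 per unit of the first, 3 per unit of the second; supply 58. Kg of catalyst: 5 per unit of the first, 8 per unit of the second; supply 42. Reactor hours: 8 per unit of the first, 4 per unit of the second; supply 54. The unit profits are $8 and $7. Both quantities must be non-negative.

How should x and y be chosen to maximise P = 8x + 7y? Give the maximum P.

x = 6, y = 3/2, maximum P = 117/2

Vertices and P = 8x + 7y:
  (0, 0) → P = 0
  (0, 21/4) → P = 147/4
  (27/4, 0) → P = 54
  (6, 3/2) → P = 117/2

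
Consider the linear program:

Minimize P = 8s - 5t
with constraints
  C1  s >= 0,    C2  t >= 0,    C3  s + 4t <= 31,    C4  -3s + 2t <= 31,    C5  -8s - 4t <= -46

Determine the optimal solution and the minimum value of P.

Corner points and P = 8s - 5t:
  (31, 0) → P = 248
  (23/4, 0) → P = 46
  (15/7, 101/14) → P = -265/14

s = 15/7, t = 101/14, minimum P = -265/14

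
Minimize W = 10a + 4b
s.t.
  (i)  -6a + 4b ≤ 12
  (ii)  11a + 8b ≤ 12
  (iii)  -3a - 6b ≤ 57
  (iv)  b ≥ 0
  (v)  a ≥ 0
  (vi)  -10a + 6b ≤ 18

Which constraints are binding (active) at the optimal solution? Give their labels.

(iv) and (v)

Vertices and W = 10a + 4b:
  (12/11, 0) → W = 120/11
  (0, 3/2) → W = 6
  (0, 0) → W = 0

The minimum is at (0, 0). Substituting into each constraint, equality holds for (iv) and (v); the remaining constraints have slack.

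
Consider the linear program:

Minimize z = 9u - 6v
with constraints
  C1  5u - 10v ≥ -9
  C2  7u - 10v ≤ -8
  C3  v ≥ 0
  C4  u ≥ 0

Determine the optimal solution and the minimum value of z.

Extreme points and z = 9u - 6v:
  (1/2, 23/20) → z = -12/5
  (0, 9/10) → z = -27/5
  (0, 4/5) → z = -24/5

u = 0, v = 9/10, minimum z = -27/5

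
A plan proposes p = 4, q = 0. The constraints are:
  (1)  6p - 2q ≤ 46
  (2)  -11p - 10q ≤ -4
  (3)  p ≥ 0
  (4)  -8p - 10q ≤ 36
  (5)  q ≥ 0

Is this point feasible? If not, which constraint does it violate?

feasible

(1): 24 ≤ 46 ✓
(2): -44 ≤ -4 ✓
(3): 4 ≥ 0 ✓
(4): -32 ≤ 36 ✓
(5): 0 ≥ 0 ✓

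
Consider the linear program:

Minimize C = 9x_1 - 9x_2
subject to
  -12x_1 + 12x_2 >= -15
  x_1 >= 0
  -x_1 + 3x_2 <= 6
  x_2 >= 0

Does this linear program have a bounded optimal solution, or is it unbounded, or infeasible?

Extreme points and C = 9x_1 - 9x_2:
  (39/8, 29/8) → C = 45/4
  (5/4, 0) → C = 45/4
  (0, 2) → C = -18
  (0, 0) → C = 0
The feasible region has finitely many vertices and no improving ray; the minimum is -18 at (0, 2).

bounded optimum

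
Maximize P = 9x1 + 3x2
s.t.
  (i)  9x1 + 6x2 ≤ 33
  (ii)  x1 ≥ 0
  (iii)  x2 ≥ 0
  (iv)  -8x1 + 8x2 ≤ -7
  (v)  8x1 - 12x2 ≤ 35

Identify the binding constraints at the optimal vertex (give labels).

(i) and (iii)

Extreme points and P = 9x1 + 3x2:
  (11/3, 0) → P = 33
  (51/20, 67/40) → P = 1119/40
  (7/8, 0) → P = 63/8

The maximum is at (11/3, 0). Substituting into each constraint, equality holds for (i) and (iii); the remaining constraints have slack.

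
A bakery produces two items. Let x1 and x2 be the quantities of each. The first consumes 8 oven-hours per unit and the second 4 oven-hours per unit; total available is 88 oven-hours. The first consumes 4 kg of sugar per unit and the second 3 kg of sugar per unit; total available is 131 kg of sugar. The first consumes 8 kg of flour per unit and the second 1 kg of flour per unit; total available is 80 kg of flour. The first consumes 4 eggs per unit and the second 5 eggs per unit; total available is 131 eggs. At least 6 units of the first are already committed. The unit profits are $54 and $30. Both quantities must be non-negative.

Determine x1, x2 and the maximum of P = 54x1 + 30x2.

x1 = 6, x2 = 10, maximum P = 624

Extreme points and P = 54x1 + 30x2:
  (10, 0) → P = 540
  (6, 0) → P = 324
  (29/3, 8/3) → P = 602
  (6, 10) → P = 624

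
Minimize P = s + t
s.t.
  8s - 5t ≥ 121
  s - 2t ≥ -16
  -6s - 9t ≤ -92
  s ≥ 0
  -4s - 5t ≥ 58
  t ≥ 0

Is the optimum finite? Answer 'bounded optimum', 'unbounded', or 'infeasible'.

The boundaries 8s - 5t = 121 and s - 2t = -16 meet at (322/11, 249/11), but that point violates -4s - 5t ≥ 58. Every candidate vertex is excluded by some other constraint, so the feasible region is empty.

infeasible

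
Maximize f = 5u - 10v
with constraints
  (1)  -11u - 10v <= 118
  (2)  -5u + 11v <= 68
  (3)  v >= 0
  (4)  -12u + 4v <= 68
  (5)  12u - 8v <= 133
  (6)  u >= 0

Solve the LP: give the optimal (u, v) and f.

At the optimal vertex, v = 0 and 12u - 8v = 133.
Solving simultaneously gives u = 133/12, v = 0.

u = 133/12, v = 0, maximum f = 665/12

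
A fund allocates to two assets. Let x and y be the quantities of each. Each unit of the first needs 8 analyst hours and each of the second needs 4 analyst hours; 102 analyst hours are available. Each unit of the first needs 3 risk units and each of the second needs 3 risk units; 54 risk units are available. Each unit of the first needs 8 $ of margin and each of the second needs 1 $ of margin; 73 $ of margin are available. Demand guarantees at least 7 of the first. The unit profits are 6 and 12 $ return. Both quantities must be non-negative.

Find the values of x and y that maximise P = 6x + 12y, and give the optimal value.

Vertices and P = 6x + 12y:
  (73/8, 0) → P = 219/4
  (7, 0) → P = 42
  (15/2, 21/2) → P = 171
  (95/12, 29/3) → P = 327/2
  (7, 11) → P = 174

The binding constraints are 3x + 3y = 54 and x = 7.
Solving simultaneously gives x = 7, y = 11.

x = 7, y = 11, maximum P = 174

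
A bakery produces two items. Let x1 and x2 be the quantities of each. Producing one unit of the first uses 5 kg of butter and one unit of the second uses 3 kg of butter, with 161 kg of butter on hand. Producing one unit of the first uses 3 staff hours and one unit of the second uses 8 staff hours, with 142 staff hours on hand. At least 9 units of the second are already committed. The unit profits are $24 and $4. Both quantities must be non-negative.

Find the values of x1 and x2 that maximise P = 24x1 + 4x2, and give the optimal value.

x1 = 70/3, x2 = 9, maximum P = 596

Extreme points and P = 24x1 + 4x2:
  (0, 71/4) → P = 71
  (0, 9) → P = 36
  (70/3, 9) → P = 596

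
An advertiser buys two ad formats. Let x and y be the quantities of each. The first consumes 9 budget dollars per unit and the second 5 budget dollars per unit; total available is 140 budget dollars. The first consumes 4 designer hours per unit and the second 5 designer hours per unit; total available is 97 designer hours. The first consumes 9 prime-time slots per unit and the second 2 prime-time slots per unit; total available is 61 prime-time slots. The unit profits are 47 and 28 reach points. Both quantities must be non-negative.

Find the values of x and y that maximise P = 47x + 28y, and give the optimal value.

Extreme points and P = 47x + 28y:
  (0, 0) → P = 0
  (0, 97/5) → P = 2716/5
  (61/9, 0) → P = 2867/9
  (3, 17) → P = 617

x = 3, y = 17, maximum P = 617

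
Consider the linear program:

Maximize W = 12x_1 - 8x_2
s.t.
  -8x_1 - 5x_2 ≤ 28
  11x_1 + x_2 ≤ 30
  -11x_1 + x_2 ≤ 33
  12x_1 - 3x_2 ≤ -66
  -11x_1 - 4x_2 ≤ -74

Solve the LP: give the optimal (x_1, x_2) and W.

Feasible corners and W = 12x_1 - 8x_2:
  (-3/22, 63/2) → W = -2790/11
  (8/15, 362/15) → W = -560/3
  (-58/55, 107/5) → W = -10112/55
  (-14/27, 538/27) → W = -4472/27

The binding constraints are 12x_1 - 3x_2 = -66 and -11x_1 - 4x_2 = -74.
Solving simultaneously gives x_1 = -14/27, x_2 = 538/27.

x_1 = -14/27, x_2 = 538/27, maximum W = -4472/27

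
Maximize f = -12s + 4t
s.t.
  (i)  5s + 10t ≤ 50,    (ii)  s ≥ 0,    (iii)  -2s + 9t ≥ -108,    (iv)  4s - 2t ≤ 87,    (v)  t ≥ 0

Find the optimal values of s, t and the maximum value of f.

Extreme points and f = -12s + 4t:
  (0, 5) → f = 20
  (10, 0) → f = -120
  (0, 0) → f = 0

s = 0, t = 5, maximum f = 20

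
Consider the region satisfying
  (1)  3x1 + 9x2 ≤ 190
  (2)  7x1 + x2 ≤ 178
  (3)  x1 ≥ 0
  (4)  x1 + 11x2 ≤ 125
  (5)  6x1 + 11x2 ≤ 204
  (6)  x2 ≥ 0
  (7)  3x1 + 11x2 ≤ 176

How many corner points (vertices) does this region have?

5

The feasible vertices (each the meet of two boundaries and inside every other half-plane) are:
  (1754/71, 360/71)
  (178/7, 0)
  (0, 125/11)
  (0, 0)
  (79/5, 546/55)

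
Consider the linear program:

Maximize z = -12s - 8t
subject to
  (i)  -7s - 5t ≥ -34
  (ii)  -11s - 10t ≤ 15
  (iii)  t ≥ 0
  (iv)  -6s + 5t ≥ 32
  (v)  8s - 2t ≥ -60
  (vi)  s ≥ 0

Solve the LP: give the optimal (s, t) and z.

s = 0, t = 32/5, maximum z = -256/5

The binding constraints are -6s + 5t = 32 and s = 0.
Solving simultaneously gives s = 0, t = 32/5.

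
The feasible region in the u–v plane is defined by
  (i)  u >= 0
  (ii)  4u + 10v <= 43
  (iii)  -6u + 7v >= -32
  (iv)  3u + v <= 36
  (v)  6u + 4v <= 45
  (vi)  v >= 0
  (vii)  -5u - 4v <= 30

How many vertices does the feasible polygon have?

5

Intersecting each pair of boundary lines and keeping only the points that satisfy every inequality leaves:
  (0, 43/10)
  (0, 0)
  (139/22, 39/22)
  (443/66, 13/11)
  (16/3, 0)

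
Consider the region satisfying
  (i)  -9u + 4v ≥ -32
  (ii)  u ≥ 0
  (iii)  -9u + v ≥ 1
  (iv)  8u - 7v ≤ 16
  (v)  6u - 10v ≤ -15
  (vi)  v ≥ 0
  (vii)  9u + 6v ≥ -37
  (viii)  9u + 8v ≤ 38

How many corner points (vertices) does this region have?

Of the 28 pairwise boundary intersections, those satisfying every inequality are:
  (0, 3/2)
  (0, 19/4)
  (5/84, 43/28)
  (10/27, 13/3)

4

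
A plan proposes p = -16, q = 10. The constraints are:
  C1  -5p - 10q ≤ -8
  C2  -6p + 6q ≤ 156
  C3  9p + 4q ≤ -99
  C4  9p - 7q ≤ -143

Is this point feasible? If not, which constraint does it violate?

C1: -20 ≤ -8 ✓
C2: 156 ≤ 156 ✓
C3: -104 ≤ -99 ✓
C4: -214 ≤ -143 ✓

feasible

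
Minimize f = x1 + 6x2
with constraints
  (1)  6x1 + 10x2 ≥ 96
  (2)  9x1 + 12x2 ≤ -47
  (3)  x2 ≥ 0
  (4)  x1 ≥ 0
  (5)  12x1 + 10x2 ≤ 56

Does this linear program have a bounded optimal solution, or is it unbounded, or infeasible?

infeasible

The boundaries 6x1 + 10x2 = 96 and 9x1 + 12x2 = -47 meet at (-811/9, 191/3), but that point violates x1 ≥ 0. Every candidate vertex is excluded by some other constraint, so the feasible region is empty.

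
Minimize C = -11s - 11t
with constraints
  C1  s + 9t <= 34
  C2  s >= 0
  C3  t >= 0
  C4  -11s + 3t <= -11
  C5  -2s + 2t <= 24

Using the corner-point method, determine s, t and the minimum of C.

s = 34, t = 0, minimum C = -374

The optimum lies where s + 9t = 34 and t = 0.
Solving simultaneously gives s = 34, t = 0.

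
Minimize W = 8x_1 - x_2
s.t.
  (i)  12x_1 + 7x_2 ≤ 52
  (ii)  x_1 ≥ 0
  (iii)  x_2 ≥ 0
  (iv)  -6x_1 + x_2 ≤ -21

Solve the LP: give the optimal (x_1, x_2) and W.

Extreme points and W = 8x_1 - x_2:
  (13/3, 0) → W = 104/3
  (199/54, 10/9) → W = 766/27
  (7/2, 0) → W = 28

At the optimal vertex, x_2 = 0 and -6x_1 + x_2 = -21.
Solving simultaneously gives x_1 = 7/2, x_2 = 0.

x_1 = 7/2, x_2 = 0, minimum W = 28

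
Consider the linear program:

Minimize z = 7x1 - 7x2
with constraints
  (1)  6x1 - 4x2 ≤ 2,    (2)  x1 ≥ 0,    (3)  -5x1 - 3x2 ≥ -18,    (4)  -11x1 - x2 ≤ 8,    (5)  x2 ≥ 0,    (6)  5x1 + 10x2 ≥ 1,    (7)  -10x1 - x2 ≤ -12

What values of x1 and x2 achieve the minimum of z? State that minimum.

x1 = 18/25, x2 = 24/5, minimum z = -714/25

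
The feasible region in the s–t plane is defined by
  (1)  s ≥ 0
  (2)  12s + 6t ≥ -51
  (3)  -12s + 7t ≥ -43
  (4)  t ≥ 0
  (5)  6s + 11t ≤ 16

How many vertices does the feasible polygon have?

The feasible vertices (each the meet of two boundaries and inside every other half-plane) are:
  (0, 0)
  (0, 16/11)
  (8/3, 0)

3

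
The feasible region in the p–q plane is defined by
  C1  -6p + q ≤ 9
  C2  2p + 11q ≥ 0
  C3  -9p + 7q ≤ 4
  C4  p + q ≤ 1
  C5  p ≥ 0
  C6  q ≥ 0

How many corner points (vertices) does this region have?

Intersecting each pair of boundary lines and keeping only the points that satisfy every inequality leaves:
  (0, 0)
  (3/16, 13/16)
  (0, 4/7)
  (1, 0)

4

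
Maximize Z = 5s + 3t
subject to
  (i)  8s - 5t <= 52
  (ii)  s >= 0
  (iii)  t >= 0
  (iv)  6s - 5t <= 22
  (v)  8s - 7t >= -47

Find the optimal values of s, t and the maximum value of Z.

Vertices and Z = 5s + 3t:
  (15, 68/5) → Z = 579/5
  (599/16, 99/2) → Z = 5371/16
  (0, 0) → Z = 0
  (0, 47/7) → Z = 141/7
  (11/3, 0) → Z = 55/3

At the optimal vertex, 8s - 5t = 52 and 8s - 7t = -47.
Solving simultaneously gives s = 599/16, t = 99/2.

s = 599/16, t = 99/2, maximum Z = 5371/16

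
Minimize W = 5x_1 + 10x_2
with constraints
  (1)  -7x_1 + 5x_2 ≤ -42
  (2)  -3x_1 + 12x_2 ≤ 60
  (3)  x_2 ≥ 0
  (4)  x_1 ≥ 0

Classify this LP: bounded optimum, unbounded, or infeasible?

Corner points and W = 5x_1 + 10x_2:
  (268/23, 182/23) → W = 3160/23
  (6, 0) → W = 30
The feasible region has finitely many vertices and no improving ray; the minimum is 30 at (6, 0).

bounded optimum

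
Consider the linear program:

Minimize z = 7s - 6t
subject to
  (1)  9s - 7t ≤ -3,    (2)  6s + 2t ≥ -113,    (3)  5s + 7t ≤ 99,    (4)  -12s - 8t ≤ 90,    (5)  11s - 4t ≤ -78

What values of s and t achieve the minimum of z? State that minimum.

Vertices and z = 7s - 6t:
  (-989/32, 1159/32) → z = -13877/32
  (-181/6, 34) → z = -2491/6
  (-150/97, 1479/97) → z = -9924/97
  (-123/17, -27/68) → z = -1641/34

s = -989/32, t = 1159/32, minimum z = -13877/32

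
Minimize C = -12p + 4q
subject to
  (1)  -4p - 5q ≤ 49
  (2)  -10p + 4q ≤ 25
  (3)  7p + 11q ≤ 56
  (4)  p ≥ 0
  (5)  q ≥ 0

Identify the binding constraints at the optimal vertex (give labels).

Vertices and C = -12p + 4q:
  (0, 56/11) → C = 224/11
  (8, 0) → C = -96
  (0, 0) → C = 0

The minimum is at (8, 0). Substituting into each constraint, equality holds for (3) and (5); the remaining constraints have slack.

(3) and (5)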